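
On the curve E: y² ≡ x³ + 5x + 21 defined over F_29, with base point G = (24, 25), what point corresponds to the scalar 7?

Double-and-add on 7 = (111)₂. Start with G = (24, 25) for the leading 1-bit.
double: tangent at (24, 25): λ = (3·24² + 5)/(2·25) ≡ 22/21. 21⁻¹ ≡ 18 (mod 29), so λ ≡ 22·18 ≡ 19.
  x = λ² - 24 - 24 = 361 - 48 ≡ 23; y = λ·(24 - 23) - 25 ≡ 23. → (23, 23)
add G: (23, 23) + (24, 25). λ = (25 - 23)/(24 - 23) ≡ 2/1 mod 29. 1⁻¹ ≡ 1 (mod 29), so λ ≡ 2.
  x = λ² - 23 - 24 = 4 - 47 ≡ 15; y = λ·(23 - 15) - 23 ≡ 22. → (15, 22)
double: tangent at (15, 22): λ = (3·15² + 5)/(2·22) ≡ 13/15. 15⁻¹ ≡ 2 (mod 29), so λ ≡ 13·2 ≡ 26.
  x = λ² - 15 - 15 = 676 - 30 ≡ 8; y = λ·(15 - 8) - 22 ≡ 15. → (8, 15)
add G: (8, 15) + (24, 25). λ = (25 - 15)/(24 - 8) ≡ 10/16 mod 29. 16⁻¹ ≡ 20 (mod 29) since 16·20 = 320 ≡ 1, so λ ≡ 26.
  x = λ² - 8 - 24 = 676 - 32 ≡ 6; y = λ·(8 - 6) - 15 ≡ 8. → (6, 8)

(6, 8)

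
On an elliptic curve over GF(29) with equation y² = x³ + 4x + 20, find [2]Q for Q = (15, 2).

(8, 19)

tangent at (15, 2): λ = (3·15² + 4)/(2·2) ≡ 12/4. 4⁻¹ ≡ 22 (mod 29) since 4·22 = 88 ≡ 1, so λ ≡ 12·22 ≡ 3.
  x = λ² - 15 - 15 = 9 - 30 ≡ 8; y = λ·(15 - 8) - 2 ≡ 19. → (8, 19)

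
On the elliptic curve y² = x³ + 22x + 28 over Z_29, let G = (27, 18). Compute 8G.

(27, 11)

Double-and-add on 8 = (1000)₂. Start with G = (27, 18) for the leading 1-bit.
double: tangent at (27, 18): λ = (3·27² + 22)/(2·18) ≡ 5/7. 7⁻¹ ≡ 25 (mod 29), so λ ≡ 5·25 ≡ 9.
  x = λ² - 27 - 27 = 81 - 54 ≡ 27; y = λ·(27 - 27) - 18 ≡ 11. → (27, 11)
double: tangent at (27, 11): λ = (3·27² + 22)/(2·11) ≡ 5/22. 22⁻¹ ≡ 4 (mod 29) since 22·4 = 88 ≡ 1, so λ ≡ 5·4 ≡ 20.
  x = λ² - 27 - 27 = 400 - 54 ≡ 27; y = λ·(27 - 27) - 11 ≡ 18. → (27, 18)
double: tangent at (27, 18): λ = (3·27² + 22)/(2·18) ≡ 5/7. 7⁻¹ ≡ 25 (mod 29), so λ ≡ 5·25 ≡ 9.
  x = λ² - 27 - 27 = 81 - 54 ≡ 27; y = λ·(27 - 27) - 18 ≡ 11. → (27, 11)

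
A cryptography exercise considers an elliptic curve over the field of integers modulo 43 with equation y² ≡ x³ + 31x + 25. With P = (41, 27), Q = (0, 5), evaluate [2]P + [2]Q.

(36, 14)

First 2P:
Repeated addition: build up to 2P.
2P: tangent at (41, 27): λ = (3·41² + 31)/(2·27) ≡ 0/11. 11⁻¹ ≡ 4 (mod 43) since 11·4 = 44 ≡ 1, so λ ≡ 0·4 ≡ 0.
  x = λ² - 41 - 41 = 0 - 82 ≡ 4; y = λ·(41 - 4) - 27 ≡ 16. → (4, 16)
2P = (4, 16).
Next 2Q:
Repeated addition: build up to 2Q.
2Q: tangent at (0, 5): λ = (3·0² + 31)/(2·5) ≡ 31/10. 10⁻¹ ≡ 13 (mod 43), so λ ≡ 31·13 ≡ 16.
  x = λ² - 0 - 0 = 256 - 0 ≡ 41; y = λ·(0 - 41) - 5 ≡ 27. → (41, 27)
2Q = (41, 27).
Finally 2P + 2Q:
(4, 16) + (41, 27). λ = (27 - 16)/(41 - 4) ≡ 11/37 mod 43. 37⁻¹ ≡ 7 (mod 43), so λ ≡ 34.
  x = λ² - 4 - 41 = 1156 - 45 ≡ 36; y = λ·(4 - 36) - 16 ≡ 14. → (36, 14)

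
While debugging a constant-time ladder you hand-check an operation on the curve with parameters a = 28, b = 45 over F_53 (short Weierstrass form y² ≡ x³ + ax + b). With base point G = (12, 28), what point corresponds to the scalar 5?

Double-and-add on 5 = (101)₂. Start with G = (12, 28) for the leading 1-bit.
double: tangent at (12, 28): λ = (3·12² + 28)/(2·28) ≡ 36/3. 3⁻¹ ≡ 18 (mod 53), so λ ≡ 36·18 ≡ 12.
  x = λ² - 12 - 12 = 144 - 24 ≡ 14; y = λ·(12 - 14) - 28 ≡ 1. → (14, 1)
double: tangent at (14, 1): λ = (3·14² + 28)/(2·1) ≡ 33/2. 2⁻¹ ≡ 27 (mod 53), so λ ≡ 33·27 ≡ 43.
  x = λ² - 14 - 14 = 1849 - 28 ≡ 19; y = λ·(14 - 19) - 1 ≡ 49. → (19, 49)
add G: (19, 49) + (12, 28). λ = (28 - 49)/(12 - 19) ≡ 32/46 mod 53. 46⁻¹ ≡ 15 (mod 53) since 46·15 = 690 ≡ 1, so λ ≡ 3.
  x = λ² - 19 - 12 = 9 - 31 ≡ 31; y = λ·(19 - 31) - 49 ≡ 21. → (31, 21)

(31, 21)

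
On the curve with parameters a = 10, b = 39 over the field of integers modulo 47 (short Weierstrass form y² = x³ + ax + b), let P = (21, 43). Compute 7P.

(20, 22)

Double-and-add on 7 = (111)₂. Start with P = (21, 43) for the leading 1-bit.
double: tangent at (21, 43): λ = (3·21² + 10)/(2·43) ≡ 17/39. 39⁻¹ ≡ 41 (mod 47) since 39·41 = 1599 ≡ 1, so λ ≡ 17·41 ≡ 39.
  x = λ² - 21 - 21 = 1521 - 42 ≡ 22; y = λ·(21 - 22) - 43 ≡ 12. → (22, 12)
add P: (22, 12) + (21, 43). λ = (43 - 12)/(21 - 22) ≡ 31/46 mod 47. 46⁻¹ ≡ 46 (mod 47) since 46·46 = 2116 ≡ 1, so λ ≡ 16.
  x = λ² - 22 - 21 = 256 - 43 ≡ 25; y = λ·(22 - 25) - 12 ≡ 34. → (25, 34)
double: tangent at (25, 34): λ = (3·25² + 10)/(2·34) ≡ 5/21. 21⁻¹ ≡ 9 (mod 47), so λ ≡ 5·9 ≡ 45.
  x = λ² - 25 - 25 = 2025 - 50 ≡ 1; y = λ·(25 - 1) - 34 ≡ 12. → (1, 12)
add P: (1, 12) + (21, 43). λ = (43 - 12)/(21 - 1) ≡ 31/20 mod 47. 20⁻¹ ≡ 40 (mod 47), so λ ≡ 18.
  x = λ² - 1 - 21 = 324 - 22 ≡ 20; y = λ·(1 - 20) - 12 ≡ 22. → (20, 22)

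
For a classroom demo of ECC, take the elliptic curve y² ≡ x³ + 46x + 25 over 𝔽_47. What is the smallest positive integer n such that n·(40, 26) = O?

2P: tangent at (40, 26): λ = (3·40² + 46)/(2·26) ≡ 5/5. 5⁻¹ ≡ 19 (mod 47), so λ ≡ 5·19 ≡ 1.
  x = λ² - 40 - 40 = 1 - 80 ≡ 15; y = λ·(40 - 15) - 26 ≡ 46. → (15, 46)
3P: (15, 46) + (40, 26). λ = (26 - 46)/(40 - 15) ≡ 27/25 mod 47. 25⁻¹ ≡ 32 (mod 47), so λ ≡ 18.
  x = λ² - 15 - 40 = 324 - 55 ≡ 34; y = λ·(15 - 34) - 46 ≡ 35. → (34, 35)
4P: (34, 35) + (40, 26). λ = (26 - 35)/(40 - 34) ≡ 38/6 mod 47. 6⁻¹ ≡ 8 (mod 47) since 6·8 = 48 ≡ 1, so λ ≡ 22.
  x = λ² - 34 - 40 = 484 - 74 ≡ 34; y = λ·(34 - 34) - 35 ≡ 12. → (34, 12)
5P: (34, 12) + (40, 26). λ = (26 - 12)/(40 - 34) ≡ 14/6 mod 47. 6⁻¹ ≡ 8 (mod 47), so λ ≡ 18.
  x = λ² - 34 - 40 = 324 - 74 ≡ 15; y = λ·(34 - 15) - 12 ≡ 1. → (15, 1)
6P: (15, 1) + (40, 26). λ = (26 - 1)/(40 - 15) ≡ 25/25 mod 47. 25⁻¹ ≡ 32 (mod 47), so λ ≡ 1.
  x = λ² - 15 - 40 = 1 - 55 ≡ 40; y = λ·(15 - 40) - 1 ≡ 21. → (40, 21)
7P: (40, 21) + (40, 26): same x and y₁ ≡ -y₂, so the sum is O.
7P = O, so the order is 7.

7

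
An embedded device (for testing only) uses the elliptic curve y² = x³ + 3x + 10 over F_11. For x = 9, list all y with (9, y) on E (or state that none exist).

none

x³ + 3x + 10 = 766 ≡ 7 (mod 11).
7 is a non-residue mod 11; no y exists.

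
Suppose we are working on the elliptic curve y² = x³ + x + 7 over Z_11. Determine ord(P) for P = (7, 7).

5

2P: tangent at (7, 7): λ = (3·7² + 1)/(2·7) ≡ 5/3. 3⁻¹ ≡ 4 (mod 11) since 3·4 = 12 ≡ 1, so λ ≡ 5·4 ≡ 9.
  x = λ² - 7 - 7 = 81 - 14 ≡ 1; y = λ·(7 - 1) - 7 ≡ 3. → (1, 3)
3P: (1, 3) + (7, 7). λ = (7 - 3)/(7 - 1) ≡ 4/6 mod 11. 6⁻¹ ≡ 2 (mod 11), so λ ≡ 8.
  x = λ² - 1 - 7 = 64 - 8 ≡ 1; y = λ·(1 - 1) - 3 ≡ 8. → (1, 8)
4P: (1, 8) + (7, 7). λ = (7 - 8)/(7 - 1) ≡ 10/6 mod 11. 6⁻¹ ≡ 2 (mod 11), so λ ≡ 9.
  x = λ² - 1 - 7 = 81 - 8 ≡ 7; y = λ·(1 - 7) - 8 ≡ 4. → (7, 4)
5P: (7, 4) + (7, 7): same x and y₁ ≡ -y₂, so the sum is 𝒪.
5P = 𝒪, so the order is 5.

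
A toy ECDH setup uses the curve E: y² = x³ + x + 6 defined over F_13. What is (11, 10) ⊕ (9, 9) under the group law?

(11, 10) + (9, 9). λ = (9 - 10)/(9 - 11) ≡ 12/11 mod 13. 11⁻¹ ≡ 6 (mod 13), so λ ≡ 7.
  x = λ² - 11 - 9 = 49 - 20 ≡ 3; y = λ·(11 - 3) - 10 ≡ 7. → (3, 7)

(3, 7)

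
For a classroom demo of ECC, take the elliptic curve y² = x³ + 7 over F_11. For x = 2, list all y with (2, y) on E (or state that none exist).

2, 9

x³ + 0x + 7 = 15 ≡ 4 (mod 11).
Square roots of 4 mod 11: 2 and 9 (since 2² = 4 ≡ 4).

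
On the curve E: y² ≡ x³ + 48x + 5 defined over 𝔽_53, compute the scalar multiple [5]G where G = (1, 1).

(4, 7)

Repeated addition: build up to 5G.
2G: tangent at (1, 1): λ = (3·1² + 48)/(2·1) ≡ 51/2. 2⁻¹ ≡ 27 (mod 53) since 2·27 = 54 ≡ 1, so λ ≡ 51·27 ≡ 52.
  x = λ² - 1 - 1 = 2704 - 2 ≡ 52; y = λ·(1 - 52) - 1 ≡ 50. → (52, 50)
3G: (52, 50) + (1, 1). λ = (1 - 50)/(1 - 52) ≡ 4/2 mod 53. 2⁻¹ ≡ 27 (mod 53), so λ ≡ 2.
  x = λ² - 52 - 1 = 4 - 53 ≡ 4; y = λ·(52 - 4) - 50 ≡ 46. → (4, 46)
4G: (4, 46) + (1, 1). λ = (1 - 46)/(1 - 4) ≡ 8/50 mod 53. 50⁻¹ ≡ 35 (mod 53) since 50·35 = 1750 ≡ 1, so λ ≡ 15.
  x = λ² - 4 - 1 = 225 - 5 ≡ 8; y = λ·(4 - 8) - 46 ≡ 0. → (8, 0)
5G: (8, 0) + (1, 1). λ = (1 - 0)/(1 - 8) ≡ 1/46 mod 53. 46⁻¹ ≡ 15 (mod 53), so λ ≡ 15.
  x = λ² - 8 - 1 = 225 - 9 ≡ 4; y = λ·(8 - 4) - 0 ≡ 7. → (4, 7)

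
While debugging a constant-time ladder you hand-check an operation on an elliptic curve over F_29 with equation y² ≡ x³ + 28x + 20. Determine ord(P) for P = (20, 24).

6

2P: tangent at (20, 24): λ = (3·20² + 28)/(2·24) ≡ 10/19. 19⁻¹ ≡ 26 (mod 29), so λ ≡ 10·26 ≡ 28.
  x = λ² - 20 - 20 = 784 - 40 ≡ 19; y = λ·(20 - 19) - 24 ≡ 4. → (19, 4)
3P: (19, 4) + (20, 24). λ = (24 - 4)/(20 - 19) ≡ 20/1 mod 29. 1⁻¹ ≡ 1 (mod 29) since 1·1 = 1 ≡ 1, so λ ≡ 20.
  x = λ² - 19 - 20 = 400 - 39 ≡ 13; y = λ·(19 - 13) - 4 ≡ 0. → (13, 0)
4P: (13, 0) + (20, 24). λ = (24 - 0)/(20 - 13) ≡ 24/7 mod 29. 7⁻¹ ≡ 25 (mod 29) since 7·25 = 175 ≡ 1, so λ ≡ 20.
  x = λ² - 13 - 20 = 400 - 33 ≡ 19; y = λ·(13 - 19) - 0 ≡ 25. → (19, 25)
5P: (19, 25) + (20, 24). λ = (24 - 25)/(20 - 19) ≡ 28/1 mod 29. 1⁻¹ ≡ 1 (mod 29) since 1·1 = 1 ≡ 1, so λ ≡ 28.
  x = λ² - 19 - 20 = 784 - 39 ≡ 20; y = λ·(19 - 20) - 25 ≡ 5. → (20, 5)
6P: (20, 5) + (20, 24): same x and y₁ ≡ -y₂, so the sum is 𝒪.
6P = 𝒪, so the order is 6.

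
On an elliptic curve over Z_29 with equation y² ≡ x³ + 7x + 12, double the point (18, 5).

tangent at (18, 5): λ = (3·18² + 7)/(2·5) ≡ 22/10. 10⁻¹ ≡ 3 (mod 29), so λ ≡ 22·3 ≡ 8.
  x = λ² - 18 - 18 = 64 - 36 ≡ 28; y = λ·(18 - 28) - 5 ≡ 2. → (28, 2)

(28, 2)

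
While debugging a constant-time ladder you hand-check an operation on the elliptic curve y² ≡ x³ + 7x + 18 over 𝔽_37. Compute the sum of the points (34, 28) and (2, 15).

(34, 28) + (2, 15). λ = (15 - 28)/(2 - 34) ≡ 24/5 mod 37. 5⁻¹ ≡ 15 (mod 37), so λ ≡ 27.
  x = λ² - 34 - 2 = 729 - 36 ≡ 27; y = λ·(34 - 27) - 28 ≡ 13. → (27, 13)

(27, 13)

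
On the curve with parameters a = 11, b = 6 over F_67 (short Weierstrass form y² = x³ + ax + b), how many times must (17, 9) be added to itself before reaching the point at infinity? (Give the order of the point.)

2P: tangent at (17, 9): λ = (3·17² + 11)/(2·9) ≡ 7/18. 18⁻¹ ≡ 41 (mod 67) since 18·41 = 738 ≡ 1, so λ ≡ 7·41 ≡ 19.
  x = λ² - 17 - 17 = 361 - 34 ≡ 59; y = λ·(17 - 59) - 9 ≡ 64. → (59, 64)
3P: (59, 64) + (17, 9). λ = (9 - 64)/(17 - 59) ≡ 12/25 mod 67. 25⁻¹ ≡ 59 (mod 67), so λ ≡ 38.
  x = λ² - 59 - 17 = 1444 - 76 ≡ 28; y = λ·(59 - 28) - 64 ≡ 42. → (28, 42)
4P: (28, 42) + (17, 9). λ = (9 - 42)/(17 - 28) ≡ 34/56 mod 67. 56⁻¹ ≡ 6 (mod 67), so λ ≡ 3.
  x = λ² - 28 - 17 = 9 - 45 ≡ 31; y = λ·(28 - 31) - 42 ≡ 16. → (31, 16)
5P: (31, 16) + (17, 9). λ = (9 - 16)/(17 - 31) ≡ 60/53 mod 67. 53⁻¹ ≡ 43 (mod 67) since 53·43 = 2279 ≡ 1, so λ ≡ 34.
  x = λ² - 31 - 17 = 1156 - 48 ≡ 36; y = λ·(31 - 36) - 16 ≡ 15. → (36, 15)
6P: (36, 15) + (17, 9). λ = (9 - 15)/(17 - 36) ≡ 61/48 mod 67. 48⁻¹ ≡ 7 (mod 67), so λ ≡ 25.
  x = λ² - 36 - 17 = 625 - 53 ≡ 36; y = λ·(36 - 36) - 15 ≡ 52. → (36, 52)
7P: (36, 52) + (17, 9). λ = (9 - 52)/(17 - 36) ≡ 24/48 mod 67. 48⁻¹ ≡ 7 (mod 67), so λ ≡ 34.
  x = λ² - 36 - 17 = 1156 - 53 ≡ 31; y = λ·(36 - 31) - 52 ≡ 51. → (31, 51)
8P: (31, 51) + (17, 9). λ = (9 - 51)/(17 - 31) ≡ 25/53 mod 67. 53⁻¹ ≡ 43 (mod 67), so λ ≡ 3.
  x = λ² - 31 - 17 = 9 - 48 ≡ 28; y = λ·(31 - 28) - 51 ≡ 25. → (28, 25)
9P: (28, 25) + (17, 9). λ = (9 - 25)/(17 - 28) ≡ 51/56 mod 67. 56⁻¹ ≡ 6 (mod 67), so λ ≡ 38.
  x = λ² - 28 - 17 = 1444 - 45 ≡ 59; y = λ·(28 - 59) - 25 ≡ 3. → (59, 3)
10P: (59, 3) + (17, 9). λ = (9 - 3)/(17 - 59) ≡ 6/25 mod 67. 25⁻¹ ≡ 59 (mod 67) since 25·59 = 1475 ≡ 1, so λ ≡ 19.
  x = λ² - 59 - 17 = 361 - 76 ≡ 17; y = λ·(59 - 17) - 3 ≡ 58. → (17, 58)
11P: (17, 58) + (17, 9): same x and y₁ ≡ -y₂, so the sum is the point at infinity.
11P = the point at infinity, so the order is 11.

11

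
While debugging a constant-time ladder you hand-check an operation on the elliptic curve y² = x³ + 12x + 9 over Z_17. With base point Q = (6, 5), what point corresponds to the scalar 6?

(4, 11)

Repeated addition: build up to 6Q.
2Q: tangent at (6, 5): λ = (3·6² + 12)/(2·5) ≡ 1/10. 10⁻¹ ≡ 12 (mod 17), so λ ≡ 1·12 ≡ 12.
  x = λ² - 6 - 6 = 144 - 12 ≡ 13; y = λ·(6 - 13) - 5 ≡ 13. → (13, 13)
3Q: (13, 13) + (6, 5). λ = (5 - 13)/(6 - 13) ≡ 9/10 mod 17. 10⁻¹ ≡ 12 (mod 17) since 10·12 = 120 ≡ 1, so λ ≡ 6.
  x = λ² - 13 - 6 = 36 - 19 ≡ 0; y = λ·(13 - 0) - 13 ≡ 14. → (0, 14)
4Q: (0, 14) + (6, 5). λ = (5 - 14)/(6 - 0) ≡ 8/6 mod 17. 6⁻¹ ≡ 3 (mod 17), so λ ≡ 7.
  x = λ² - 0 - 6 = 49 - 6 ≡ 9; y = λ·(0 - 9) - 14 ≡ 8. → (9, 8)
5Q: (9, 8) + (6, 5). λ = (5 - 8)/(6 - 9) ≡ 14/14 mod 17. 14⁻¹ ≡ 11 (mod 17), so λ ≡ 1.
  x = λ² - 9 - 6 = 1 - 15 ≡ 3; y = λ·(9 - 3) - 8 ≡ 15. → (3, 15)
6Q: (3, 15) + (6, 5). λ = (5 - 15)/(6 - 3) ≡ 7/3 mod 17. 3⁻¹ ≡ 6 (mod 17) since 3·6 = 18 ≡ 1, so λ ≡ 8.
  x = λ² - 3 - 6 = 64 - 9 ≡ 4; y = λ·(3 - 4) - 15 ≡ 11. → (4, 11)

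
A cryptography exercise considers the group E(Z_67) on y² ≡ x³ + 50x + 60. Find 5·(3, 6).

(18, 62)

Write Q = (3, 6).
Double-and-add on 5 = (101)₂. Start with Q = (3, 6) for the leading 1-bit.
double: tangent at (3, 6): λ = (3·3² + 50)/(2·6) ≡ 10/12. 12⁻¹ ≡ 28 (mod 67), so λ ≡ 10·28 ≡ 12.
  x = λ² - 3 - 3 = 144 - 6 ≡ 4; y = λ·(3 - 4) - 6 ≡ 49. → (4, 49)
double: tangent at (4, 49): λ = (3·4² + 50)/(2·49) ≡ 31/31. 31⁻¹ ≡ 13 (mod 67), so λ ≡ 31·13 ≡ 1.
  x = λ² - 4 - 4 = 1 - 8 ≡ 60; y = λ·(4 - 60) - 49 ≡ 29. → (60, 29)
add Q: (60, 29) + (3, 6). λ = (6 - 29)/(3 - 60) ≡ 44/10 mod 67. 10⁻¹ ≡ 47 (mod 67) since 10·47 = 470 ≡ 1, so λ ≡ 58.
  x = λ² - 60 - 3 = 3364 - 63 ≡ 18; y = λ·(60 - 18) - 29 ≡ 62. → (18, 62)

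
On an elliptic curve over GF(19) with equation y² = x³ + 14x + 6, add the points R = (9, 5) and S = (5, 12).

(9, 5) + (5, 12). λ = (12 - 5)/(5 - 9) ≡ 7/15 mod 19. 15⁻¹ ≡ 14 (mod 19), so λ ≡ 3.
  x = λ² - 9 - 5 = 9 - 14 ≡ 14; y = λ·(9 - 14) - 5 ≡ 18. → (14, 18)

(14, 18)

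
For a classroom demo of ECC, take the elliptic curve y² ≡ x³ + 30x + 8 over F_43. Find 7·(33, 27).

Write P = (33, 27).
Double-and-add on 7 = (111)₂. Start with P = (33, 27) for the leading 1-bit.
double: tangent at (33, 27): λ = (3·33² + 30)/(2·27) ≡ 29/11. 11⁻¹ ≡ 4 (mod 43), so λ ≡ 29·4 ≡ 30.
  x = λ² - 33 - 33 = 900 - 66 ≡ 17; y = λ·(33 - 17) - 27 ≡ 23. → (17, 23)
add P: (17, 23) + (33, 27). λ = (27 - 23)/(33 - 17) ≡ 4/16 mod 43. 16⁻¹ ≡ 35 (mod 43), so λ ≡ 11.
  x = λ² - 17 - 33 = 121 - 50 ≡ 28; y = λ·(17 - 28) - 23 ≡ 28. → (28, 28)
double: tangent at (28, 28): λ = (3·28² + 30)/(2·28) ≡ 17/13. 13⁻¹ ≡ 10 (mod 43), so λ ≡ 17·10 ≡ 41.
  x = λ² - 28 - 28 = 1681 - 56 ≡ 34; y = λ·(28 - 34) - 28 ≡ 27. → (34, 27)
add P: (34, 27) + (33, 27). λ = (27 - 27)/(33 - 34) ≡ 0/42 mod 43. 42⁻¹ ≡ 42 (mod 43) since 42·42 = 1764 ≡ 1, so λ ≡ 0.
  x = λ² - 34 - 33 = 0 - 67 ≡ 19; y = λ·(34 - 19) - 27 ≡ 16. → (19, 16)

(19, 16)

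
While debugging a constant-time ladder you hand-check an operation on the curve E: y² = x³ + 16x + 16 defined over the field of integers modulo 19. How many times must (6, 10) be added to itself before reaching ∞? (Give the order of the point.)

2P: tangent at (6, 10): λ = (3·6² + 16)/(2·10) ≡ 10/1. 1⁻¹ ≡ 1 (mod 19) since 1·1 = 1 ≡ 1, so λ ≡ 10·1 ≡ 10.
  x = λ² - 6 - 6 = 100 - 12 ≡ 12; y = λ·(6 - 12) - 10 ≡ 6. → (12, 6)
3P: (12, 6) + (6, 10). λ = (10 - 6)/(6 - 12) ≡ 4/13 mod 19. 13⁻¹ ≡ 3 (mod 19), so λ ≡ 12.
  x = λ² - 12 - 6 = 144 - 18 ≡ 12; y = λ·(12 - 12) - 6 ≡ 13. → (12, 13)
4P: (12, 13) + (6, 10). λ = (10 - 13)/(6 - 12) ≡ 16/13 mod 19. 13⁻¹ ≡ 3 (mod 19), so λ ≡ 10.
  x = λ² - 12 - 6 = 100 - 18 ≡ 6; y = λ·(12 - 6) - 13 ≡ 9. → (6, 9)
5P: (6, 9) + (6, 10): same x and y₁ ≡ -y₂, so the sum is ∞.
5P = ∞, so the order is 5.

5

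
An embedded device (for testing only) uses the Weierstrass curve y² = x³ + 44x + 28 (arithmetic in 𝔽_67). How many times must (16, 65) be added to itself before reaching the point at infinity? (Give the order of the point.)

2P: tangent at (16, 65): λ = (3·16² + 44)/(2·65) ≡ 8/63. 63⁻¹ ≡ 50 (mod 67), so λ ≡ 8·50 ≡ 65.
  x = λ² - 16 - 16 = 4225 - 32 ≡ 39; y = λ·(16 - 39) - 65 ≡ 48. → (39, 48)
3P: (39, 48) + (16, 65). λ = (65 - 48)/(16 - 39) ≡ 17/44 mod 67. 44⁻¹ ≡ 32 (mod 67) since 44·32 = 1408 ≡ 1, so λ ≡ 8.
  x = λ² - 39 - 16 = 64 - 55 ≡ 9; y = λ·(39 - 9) - 48 ≡ 58. → (9, 58)
4P: (9, 58) + (16, 65). λ = (65 - 58)/(16 - 9) ≡ 7/7 mod 67. 7⁻¹ ≡ 48 (mod 67), so λ ≡ 1.
  x = λ² - 9 - 16 = 1 - 25 ≡ 43; y = λ·(9 - 43) - 58 ≡ 42. → (43, 42)
5P: (43, 42) + (16, 65). λ = (65 - 42)/(16 - 43) ≡ 23/40 mod 67. 40⁻¹ ≡ 62 (mod 67) since 40·62 = 2480 ≡ 1, so λ ≡ 19.
  x = λ² - 43 - 16 = 361 - 59 ≡ 34; y = λ·(43 - 34) - 42 ≡ 62. → (34, 62)
6P: (34, 62) + (16, 65). λ = (65 - 62)/(16 - 34) ≡ 3/49 mod 67. 49⁻¹ ≡ 26 (mod 67) since 49·26 = 1274 ≡ 1, so λ ≡ 11.
  x = λ² - 34 - 16 = 121 - 50 ≡ 4; y = λ·(34 - 4) - 62 ≡ 0. → (4, 0)
7P: (4, 0) + (16, 65). λ = (65 - 0)/(16 - 4) ≡ 65/12 mod 67. 12⁻¹ ≡ 28 (mod 67), so λ ≡ 11.
  x = λ² - 4 - 16 = 121 - 20 ≡ 34; y = λ·(4 - 34) - 0 ≡ 5. → (34, 5)
8P: (34, 5) + (16, 65). λ = (65 - 5)/(16 - 34) ≡ 60/49 mod 67. 49⁻¹ ≡ 26 (mod 67) since 49·26 = 1274 ≡ 1, so λ ≡ 19.
  x = λ² - 34 - 16 = 361 - 50 ≡ 43; y = λ·(34 - 43) - 5 ≡ 25. → (43, 25)
9P: (43, 25) + (16, 65). λ = (65 - 25)/(16 - 43) ≡ 40/40 mod 67. 40⁻¹ ≡ 62 (mod 67) since 40·62 = 2480 ≡ 1, so λ ≡ 1.
  x = λ² - 43 - 16 = 1 - 59 ≡ 9; y = λ·(43 - 9) - 25 ≡ 9. → (9, 9)
10P: (9, 9) + (16, 65). λ = (65 - 9)/(16 - 9) ≡ 56/7 mod 67. 7⁻¹ ≡ 48 (mod 67) since 7·48 = 336 ≡ 1, so λ ≡ 8.
  x = λ² - 9 - 16 = 64 - 25 ≡ 39; y = λ·(9 - 39) - 9 ≡ 19. → (39, 19)
11P: (39, 19) + (16, 65). λ = (65 - 19)/(16 - 39) ≡ 46/44 mod 67. 44⁻¹ ≡ 32 (mod 67), so λ ≡ 65.
  x = λ² - 39 - 16 = 4225 - 55 ≡ 16; y = λ·(39 - 16) - 19 ≡ 2. → (16, 2)
12P: (16, 2) + (16, 65): same x and y₁ ≡ -y₂, so the sum is the point at infinity.
12P = the point at infinity, so the order is 12.

12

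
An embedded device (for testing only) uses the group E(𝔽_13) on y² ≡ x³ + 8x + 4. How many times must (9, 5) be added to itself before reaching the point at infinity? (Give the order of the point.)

2P: tangent at (9, 5): λ = (3·9² + 8)/(2·5) ≡ 4/10. 10⁻¹ ≡ 4 (mod 13), so λ ≡ 4·4 ≡ 3.
  x = λ² - 9 - 9 = 9 - 18 ≡ 4; y = λ·(9 - 4) - 5 ≡ 10. → (4, 10)
3P: (4, 10) + (9, 5). λ = (5 - 10)/(9 - 4) ≡ 8/5 mod 13. 5⁻¹ ≡ 8 (mod 13), so λ ≡ 12.
  x = λ² - 4 - 9 = 144 - 13 ≡ 1; y = λ·(4 - 1) - 10 ≡ 0. → (1, 0)
4P: (1, 0) + (9, 5). λ = (5 - 0)/(9 - 1) ≡ 5/8 mod 13. 8⁻¹ ≡ 5 (mod 13), so λ ≡ 12.
  x = λ² - 1 - 9 = 144 - 10 ≡ 4; y = λ·(1 - 4) - 0 ≡ 3. → (4, 3)
5P: (4, 3) + (9, 5). λ = (5 - 3)/(9 - 4) ≡ 2/5 mod 13. 5⁻¹ ≡ 8 (mod 13) since 5·8 = 40 ≡ 1, so λ ≡ 3.
  x = λ² - 4 - 9 = 9 - 13 ≡ 9; y = λ·(4 - 9) - 3 ≡ 8. → (9, 8)
6P: (9, 8) + (9, 5): same x and y₁ ≡ -y₂, so the sum is the point at infinity.
6P = the point at infinity, so the order is 6.

6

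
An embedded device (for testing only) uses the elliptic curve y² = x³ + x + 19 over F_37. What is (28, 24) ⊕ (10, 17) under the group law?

(28, 24) + (10, 17). λ = (17 - 24)/(10 - 28) ≡ 30/19 mod 37. 19⁻¹ ≡ 2 (mod 37) since 19·2 = 38 ≡ 1, so λ ≡ 23.
  x = λ² - 28 - 10 = 529 - 38 ≡ 10; y = λ·(28 - 10) - 24 ≡ 20. → (10, 20)

(10, 20)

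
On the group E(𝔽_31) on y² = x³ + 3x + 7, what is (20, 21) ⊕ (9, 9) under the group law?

(16, 20)

(20, 21) + (9, 9). λ = (9 - 21)/(9 - 20) ≡ 19/20 mod 31. 20⁻¹ ≡ 14 (mod 31), so λ ≡ 18.
  x = λ² - 20 - 9 = 324 - 29 ≡ 16; y = λ·(20 - 16) - 21 ≡ 20. → (16, 20)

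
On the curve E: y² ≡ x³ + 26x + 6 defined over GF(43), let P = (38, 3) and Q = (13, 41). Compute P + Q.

(23, 0)

(38, 3) + (13, 41). λ = (41 - 3)/(13 - 38) ≡ 38/18 mod 43. 18⁻¹ ≡ 12 (mod 43) since 18·12 = 216 ≡ 1, so λ ≡ 26.
  x = λ² - 38 - 13 = 676 - 51 ≡ 23; y = λ·(38 - 23) - 3 ≡ 0. → (23, 0)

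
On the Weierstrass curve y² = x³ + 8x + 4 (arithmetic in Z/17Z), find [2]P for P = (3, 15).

(10, 8)

tangent at (3, 15): λ = (3·3² + 8)/(2·15) ≡ 1/13. 13⁻¹ ≡ 4 (mod 17) since 13·4 = 52 ≡ 1, so λ ≡ 1·4 ≡ 4.
  x = λ² - 3 - 3 = 16 - 6 ≡ 10; y = λ·(3 - 10) - 15 ≡ 8. → (10, 8)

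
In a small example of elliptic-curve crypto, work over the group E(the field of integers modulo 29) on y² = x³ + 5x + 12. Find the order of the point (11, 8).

2P: tangent at (11, 8): λ = (3·11² + 5)/(2·8) ≡ 20/16. 16⁻¹ ≡ 20 (mod 29), so λ ≡ 20·20 ≡ 23.
  x = λ² - 11 - 11 = 529 - 22 ≡ 14; y = λ·(11 - 14) - 8 ≡ 10. → (14, 10)
3P: (14, 10) + (11, 8). λ = (8 - 10)/(11 - 14) ≡ 27/26 mod 29. 26⁻¹ ≡ 19 (mod 29), so λ ≡ 20.
  x = λ² - 14 - 11 = 400 - 25 ≡ 27; y = λ·(14 - 27) - 10 ≡ 20. → (27, 20)
4P: (27, 20) + (11, 8). λ = (8 - 20)/(11 - 27) ≡ 17/13 mod 29. 13⁻¹ ≡ 9 (mod 29), so λ ≡ 8.
  x = λ² - 27 - 11 = 64 - 38 ≡ 26; y = λ·(27 - 26) - 20 ≡ 17. → (26, 17)
5P: (26, 17) + (11, 8). λ = (8 - 17)/(11 - 26) ≡ 20/14 mod 29. 14⁻¹ ≡ 27 (mod 29), so λ ≡ 18.
  x = λ² - 26 - 11 = 324 - 37 ≡ 26; y = λ·(26 - 26) - 17 ≡ 12. → (26, 12)
6P: (26, 12) + (11, 8). λ = (8 - 12)/(11 - 26) ≡ 25/14 mod 29. 14⁻¹ ≡ 27 (mod 29) since 14·27 = 378 ≡ 1, so λ ≡ 8.
  x = λ² - 26 - 11 = 64 - 37 ≡ 27; y = λ·(26 - 27) - 12 ≡ 9. → (27, 9)
7P: (27, 9) + (11, 8). λ = (8 - 9)/(11 - 27) ≡ 28/13 mod 29. 13⁻¹ ≡ 9 (mod 29) since 13·9 = 117 ≡ 1, so λ ≡ 20.
  x = λ² - 27 - 11 = 400 - 38 ≡ 14; y = λ·(27 - 14) - 9 ≡ 19. → (14, 19)
8P: (14, 19) + (11, 8). λ = (8 - 19)/(11 - 14) ≡ 18/26 mod 29. 26⁻¹ ≡ 19 (mod 29), so λ ≡ 23.
  x = λ² - 14 - 11 = 529 - 25 ≡ 11; y = λ·(14 - 11) - 19 ≡ 21. → (11, 21)
9P: (11, 21) + (11, 8): same x and y₁ ≡ -y₂, so the sum is ∞.
9P = ∞, so the order is 9.

9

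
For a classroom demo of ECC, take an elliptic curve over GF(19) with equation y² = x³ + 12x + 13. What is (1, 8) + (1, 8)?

(4, 7)

tangent at (1, 8): λ = (3·1² + 12)/(2·8) ≡ 15/16. 16⁻¹ ≡ 6 (mod 19), so λ ≡ 15·6 ≡ 14.
  x = λ² - 1 - 1 = 196 - 2 ≡ 4; y = λ·(1 - 4) - 8 ≡ 7. → (4, 7)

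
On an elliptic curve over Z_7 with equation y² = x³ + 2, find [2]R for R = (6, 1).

(6, 6)

tangent at (6, 1): λ = (3·6² + 0)/(2·1) ≡ 3/2. 2⁻¹ ≡ 4 (mod 7) since 2·4 = 8 ≡ 1, so λ ≡ 3·4 ≡ 5.
  x = λ² - 6 - 6 = 25 - 12 ≡ 6; y = λ·(6 - 6) - 1 ≡ 6. → (6, 6)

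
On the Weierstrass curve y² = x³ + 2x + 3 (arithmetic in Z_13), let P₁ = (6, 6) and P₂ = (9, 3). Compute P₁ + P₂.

(12, 0)

(6, 6) + (9, 3). λ = (3 - 6)/(9 - 6) ≡ 10/3 mod 13. 3⁻¹ ≡ 9 (mod 13), so λ ≡ 12.
  x = λ² - 6 - 9 = 144 - 15 ≡ 12; y = λ·(6 - 12) - 6 ≡ 0. → (12, 0)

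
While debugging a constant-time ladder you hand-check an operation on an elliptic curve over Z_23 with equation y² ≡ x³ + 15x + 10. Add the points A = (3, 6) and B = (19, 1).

(3, 6) + (19, 1). λ = (1 - 6)/(19 - 3) ≡ 18/16 mod 23. 16⁻¹ ≡ 13 (mod 23) since 16·13 = 208 ≡ 1, so λ ≡ 4.
  x = λ² - 3 - 19 = 16 - 22 ≡ 17; y = λ·(3 - 17) - 6 ≡ 7. → (17, 7)

(17, 7)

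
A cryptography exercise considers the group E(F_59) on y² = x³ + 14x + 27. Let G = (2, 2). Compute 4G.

(39, 19)

Repeated addition: build up to 4G.
2G: tangent at (2, 2): λ = (3·2² + 14)/(2·2) ≡ 26/4. 4⁻¹ ≡ 15 (mod 59) since 4·15 = 60 ≡ 1, so λ ≡ 26·15 ≡ 36.
  x = λ² - 2 - 2 = 1296 - 4 ≡ 53; y = λ·(2 - 53) - 2 ≡ 50. → (53, 50)
3G: (53, 50) + (2, 2). λ = (2 - 50)/(2 - 53) ≡ 11/8 mod 59. 8⁻¹ ≡ 37 (mod 59) since 8·37 = 296 ≡ 1, so λ ≡ 53.
  x = λ² - 53 - 2 = 2809 - 55 ≡ 40; y = λ·(53 - 40) - 50 ≡ 49. → (40, 49)
4G: (40, 49) + (2, 2). λ = (2 - 49)/(2 - 40) ≡ 12/21 mod 59. 21⁻¹ ≡ 45 (mod 59), so λ ≡ 9.
  x = λ² - 40 - 2 = 81 - 42 ≡ 39; y = λ·(40 - 39) - 49 ≡ 19. → (39, 19)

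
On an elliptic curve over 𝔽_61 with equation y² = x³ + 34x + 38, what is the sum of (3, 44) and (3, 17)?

The two points share x = 3 and their y-coordinates satisfy 44 + 17 ≡ 0 (mod 61), so they are inverses. Their sum is O.

O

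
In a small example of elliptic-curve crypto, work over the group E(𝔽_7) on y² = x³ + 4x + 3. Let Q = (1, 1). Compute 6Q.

Repeated addition: build up to 6Q.
2Q: tangent at (1, 1): λ = (3·1² + 4)/(2·1) ≡ 0/2. 2⁻¹ ≡ 4 (mod 7) since 2·4 = 8 ≡ 1, so λ ≡ 0·4 ≡ 0.
  x = λ² - 1 - 1 = 0 - 2 ≡ 5; y = λ·(1 - 5) - 1 ≡ 6. → (5, 6)
3Q: (5, 6) + (1, 1). λ = (1 - 6)/(1 - 5) ≡ 2/3 mod 7. 3⁻¹ ≡ 5 (mod 7), so λ ≡ 3.
  x = λ² - 5 - 1 = 9 - 6 ≡ 3; y = λ·(5 - 3) - 6 ≡ 0. → (3, 0)
4Q: (3, 0) + (1, 1). λ = (1 - 0)/(1 - 3) ≡ 1/5 mod 7. 5⁻¹ ≡ 3 (mod 7), so λ ≡ 3.
  x = λ² - 3 - 1 = 9 - 4 ≡ 5; y = λ·(3 - 5) - 0 ≡ 1. → (5, 1)
5Q: (5, 1) + (1, 1). λ = (1 - 1)/(1 - 5) ≡ 0/3 mod 7. 3⁻¹ ≡ 5 (mod 7), so λ ≡ 0.
  x = λ² - 5 - 1 = 0 - 6 ≡ 1; y = λ·(5 - 1) - 1 ≡ 6. → (1, 6)
6Q: (1, 6) + (1, 1): same x and y₁ ≡ -y₂, so the sum is O.

O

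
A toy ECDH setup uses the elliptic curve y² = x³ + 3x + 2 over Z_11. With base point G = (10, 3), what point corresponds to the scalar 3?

(7, 6)

Repeated addition: build up to 3G.
2G: tangent at (10, 3): λ = (3·10² + 3)/(2·3) ≡ 6/6. 6⁻¹ ≡ 2 (mod 11), so λ ≡ 6·2 ≡ 1.
  x = λ² - 10 - 10 = 1 - 20 ≡ 3; y = λ·(10 - 3) - 3 ≡ 4. → (3, 4)
3G: (3, 4) + (10, 3). λ = (3 - 4)/(10 - 3) ≡ 10/7 mod 11. 7⁻¹ ≡ 8 (mod 11), so λ ≡ 3.
  x = λ² - 3 - 10 = 9 - 13 ≡ 7; y = λ·(3 - 7) - 4 ≡ 6. → (7, 6)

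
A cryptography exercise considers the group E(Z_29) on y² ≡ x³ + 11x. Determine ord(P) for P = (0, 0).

2

2P: (0, 0) + (0, 0): same x and y₁ ≡ -y₂, so the sum is O.
2P = O, so the order is 2.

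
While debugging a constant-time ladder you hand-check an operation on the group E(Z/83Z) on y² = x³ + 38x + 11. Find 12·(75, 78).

(47, 58)

Write Q = (75, 78).
Repeated addition: build up to 12Q.
2Q: tangent at (75, 78): λ = (3·75² + 38)/(2·78) ≡ 64/73. 73⁻¹ ≡ 58 (mod 83), so λ ≡ 64·58 ≡ 60.
  x = λ² - 75 - 75 = 3600 - 150 ≡ 47; y = λ·(75 - 47) - 78 ≡ 25. → (47, 25)
3Q: (47, 25) + (75, 78). λ = (78 - 25)/(75 - 47) ≡ 53/28 mod 83. 28⁻¹ ≡ 3 (mod 83), so λ ≡ 76.
  x = λ² - 47 - 75 = 5776 - 122 ≡ 10; y = λ·(47 - 10) - 25 ≡ 48. → (10, 48)
4Q: (10, 48) + (75, 78). λ = (78 - 48)/(75 - 10) ≡ 30/65 mod 83. 65⁻¹ ≡ 23 (mod 83), so λ ≡ 26.
  x = λ² - 10 - 75 = 676 - 85 ≡ 10; y = λ·(10 - 10) - 48 ≡ 35. → (10, 35)
5Q: (10, 35) + (75, 78). λ = (78 - 35)/(75 - 10) ≡ 43/65 mod 83. 65⁻¹ ≡ 23 (mod 83), so λ ≡ 76.
  x = λ² - 10 - 75 = 5776 - 85 ≡ 47; y = λ·(10 - 47) - 35 ≡ 58. → (47, 58)
6Q: (47, 58) + (75, 78). λ = (78 - 58)/(75 - 47) ≡ 20/28 mod 83. 28⁻¹ ≡ 3 (mod 83) since 28·3 = 84 ≡ 1, so λ ≡ 60.
  x = λ² - 47 - 75 = 3600 - 122 ≡ 75; y = λ·(47 - 75) - 58 ≡ 5. → (75, 5)
7Q: (75, 5) + (75, 78): same x and y₁ ≡ -y₂, so the sum is O.
8Q: O + (75, 78) = (75, 78) (identity).
9Q: tangent at (75, 78): λ = (3·75² + 38)/(2·78) ≡ 64/73. 73⁻¹ ≡ 58 (mod 83), so λ ≡ 64·58 ≡ 60.
  x = λ² - 75 - 75 = 3600 - 150 ≡ 47; y = λ·(75 - 47) - 78 ≡ 25. → (47, 25)
10Q: (47, 25) + (75, 78). λ = (78 - 25)/(75 - 47) ≡ 53/28 mod 83. 28⁻¹ ≡ 3 (mod 83), so λ ≡ 76.
  x = λ² - 47 - 75 = 5776 - 122 ≡ 10; y = λ·(47 - 10) - 25 ≡ 48. → (10, 48)
11Q: (10, 48) + (75, 78). λ = (78 - 48)/(75 - 10) ≡ 30/65 mod 83. 65⁻¹ ≡ 23 (mod 83), so λ ≡ 26.
  x = λ² - 10 - 75 = 676 - 85 ≡ 10; y = λ·(10 - 10) - 48 ≡ 35. → (10, 35)
12Q: (10, 35) + (75, 78). λ = (78 - 35)/(75 - 10) ≡ 43/65 mod 83. 65⁻¹ ≡ 23 (mod 83), so λ ≡ 76.
  x = λ² - 10 - 75 = 5776 - 85 ≡ 47; y = λ·(10 - 47) - 35 ≡ 58. → (47, 58)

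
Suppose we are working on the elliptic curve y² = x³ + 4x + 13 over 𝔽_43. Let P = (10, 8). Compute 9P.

Double-and-add on 9 = (1001)₂. Start with P = (10, 8) for the leading 1-bit.
double: tangent at (10, 8): λ = (3·10² + 4)/(2·8) ≡ 3/16. 16⁻¹ ≡ 35 (mod 43), so λ ≡ 3·35 ≡ 19.
  x = λ² - 10 - 10 = 361 - 20 ≡ 40; y = λ·(10 - 40) - 8 ≡ 24. → (40, 24)
double: tangent at (40, 24): λ = (3·40² + 4)/(2·24) ≡ 31/5. 5⁻¹ ≡ 26 (mod 43) since 5·26 = 130 ≡ 1, so λ ≡ 31·26 ≡ 32.
  x = λ² - 40 - 40 = 1024 - 80 ≡ 41; y = λ·(40 - 41) - 24 ≡ 30. → (41, 30)
double: tangent at (41, 30): λ = (3·41² + 4)/(2·30) ≡ 16/17. 17⁻¹ ≡ 38 (mod 43), so λ ≡ 16·38 ≡ 6.
  x = λ² - 41 - 41 = 36 - 82 ≡ 40; y = λ·(41 - 40) - 30 ≡ 19. → (40, 19)
add P: (40, 19) + (10, 8). λ = (8 - 19)/(10 - 40) ≡ 32/13 mod 43. 13⁻¹ ≡ 10 (mod 43), so λ ≡ 19.
  x = λ² - 40 - 10 = 361 - 50 ≡ 10; y = λ·(40 - 10) - 19 ≡ 35. → (10, 35)

(10, 35)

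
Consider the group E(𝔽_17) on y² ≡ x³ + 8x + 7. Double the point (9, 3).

(7, 7)

tangent at (9, 3): λ = (3·9² + 8)/(2·3) ≡ 13/6. 6⁻¹ ≡ 3 (mod 17), so λ ≡ 13·3 ≡ 5.
  x = λ² - 9 - 9 = 25 - 18 ≡ 7; y = λ·(9 - 7) - 3 ≡ 7. → (7, 7)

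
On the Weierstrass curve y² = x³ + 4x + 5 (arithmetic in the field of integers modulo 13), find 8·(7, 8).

(9, 9)

Write P = (7, 8).
Repeated addition: build up to 8P.
2P: tangent at (7, 8): λ = (3·7² + 4)/(2·8) ≡ 8/3. 3⁻¹ ≡ 9 (mod 13) since 3·9 = 27 ≡ 1, so λ ≡ 8·9 ≡ 7.
  x = λ² - 7 - 7 = 49 - 14 ≡ 9; y = λ·(7 - 9) - 8 ≡ 4. → (9, 4)
3P: (9, 4) + (7, 8). λ = (8 - 4)/(7 - 9) ≡ 4/11 mod 13. 11⁻¹ ≡ 6 (mod 13), so λ ≡ 11.
  x = λ² - 9 - 7 = 121 - 16 ≡ 1; y = λ·(9 - 1) - 4 ≡ 6. → (1, 6)
4P: (1, 6) + (7, 8). λ = (8 - 6)/(7 - 1) ≡ 2/6 mod 13. 6⁻¹ ≡ 11 (mod 13), so λ ≡ 9.
  x = λ² - 1 - 7 = 81 - 8 ≡ 8; y = λ·(1 - 8) - 6 ≡ 9. → (8, 9)
5P: (8, 9) + (7, 8). λ = (8 - 9)/(7 - 8) ≡ 12/12 mod 13. 12⁻¹ ≡ 12 (mod 13) since 12·12 = 144 ≡ 1, so λ ≡ 1.
  x = λ² - 8 - 7 = 1 - 15 ≡ 12; y = λ·(8 - 12) - 9 ≡ 0. → (12, 0)
6P: (12, 0) + (7, 8). λ = (8 - 0)/(7 - 12) ≡ 8/8 mod 13. 8⁻¹ ≡ 5 (mod 13) since 8·5 = 40 ≡ 1, so λ ≡ 1.
  x = λ² - 12 - 7 = 1 - 19 ≡ 8; y = λ·(12 - 8) - 0 ≡ 4. → (8, 4)
7P: (8, 4) + (7, 8). λ = (8 - 4)/(7 - 8) ≡ 4/12 mod 13. 12⁻¹ ≡ 12 (mod 13), so λ ≡ 9.
  x = λ² - 8 - 7 = 81 - 15 ≡ 1; y = λ·(8 - 1) - 4 ≡ 7. → (1, 7)
8P: (1, 7) + (7, 8). λ = (8 - 7)/(7 - 1) ≡ 1/6 mod 13. 6⁻¹ ≡ 11 (mod 13) since 6·11 = 66 ≡ 1, so λ ≡ 11.
  x = λ² - 1 - 7 = 121 - 8 ≡ 9; y = λ·(1 - 9) - 7 ≡ 9. → (9, 9)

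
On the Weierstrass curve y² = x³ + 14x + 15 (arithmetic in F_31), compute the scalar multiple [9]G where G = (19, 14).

Repeated addition: build up to 9G.
2G: tangent at (19, 14): λ = (3·19² + 14)/(2·14) ≡ 12/28. 28⁻¹ ≡ 10 (mod 31) since 28·10 = 280 ≡ 1, so λ ≡ 12·10 ≡ 27.
  x = λ² - 19 - 19 = 729 - 38 ≡ 9; y = λ·(19 - 9) - 14 ≡ 8. → (9, 8)
3G: (9, 8) + (19, 14). λ = (14 - 8)/(19 - 9) ≡ 6/10 mod 31. 10⁻¹ ≡ 28 (mod 31), so λ ≡ 13.
  x = λ² - 9 - 19 = 169 - 28 ≡ 17; y = λ·(9 - 17) - 8 ≡ 12. → (17, 12)
4G: (17, 12) + (19, 14). λ = (14 - 12)/(19 - 17) ≡ 2/2 mod 31. 2⁻¹ ≡ 16 (mod 31), so λ ≡ 1.
  x = λ² - 17 - 19 = 1 - 36 ≡ 27; y = λ·(17 - 27) - 12 ≡ 9. → (27, 9)
5G: (27, 9) + (19, 14). λ = (14 - 9)/(19 - 27) ≡ 5/23 mod 31. 23⁻¹ ≡ 27 (mod 31), so λ ≡ 11.
  x = λ² - 27 - 19 = 121 - 46 ≡ 13; y = λ·(27 - 13) - 9 ≡ 21. → (13, 21)
6G: (13, 21) + (19, 14). λ = (14 - 21)/(19 - 13) ≡ 24/6 mod 31. 6⁻¹ ≡ 26 (mod 31), so λ ≡ 4.
  x = λ² - 13 - 19 = 16 - 32 ≡ 15; y = λ·(13 - 15) - 21 ≡ 2. → (15, 2)
7G: (15, 2) + (19, 14). λ = (14 - 2)/(19 - 15) ≡ 12/4 mod 31. 4⁻¹ ≡ 8 (mod 31) since 4·8 = 32 ≡ 1, so λ ≡ 3.
  x = λ² - 15 - 19 = 9 - 34 ≡ 6; y = λ·(15 - 6) - 2 ≡ 25. → (6, 25)
8G: (6, 25) + (19, 14). λ = (14 - 25)/(19 - 6) ≡ 20/13 mod 31. 13⁻¹ ≡ 12 (mod 31), so λ ≡ 23.
  x = λ² - 6 - 19 = 529 - 25 ≡ 8; y = λ·(6 - 8) - 25 ≡ 22. → (8, 22)
9G: (8, 22) + (19, 14). λ = (14 - 22)/(19 - 8) ≡ 23/11 mod 31. 11⁻¹ ≡ 17 (mod 31) since 11·17 = 187 ≡ 1, so λ ≡ 19.
  x = λ² - 8 - 19 = 361 - 27 ≡ 24; y = λ·(8 - 24) - 22 ≡ 15. → (24, 15)

(24, 15)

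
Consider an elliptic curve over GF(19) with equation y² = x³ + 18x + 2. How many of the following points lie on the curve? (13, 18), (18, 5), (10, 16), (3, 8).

(13, 18): 18² ≡ 1, rhs ≡ 1 → on.
(18, 5): 5² ≡ 6, rhs ≡ 2 → off.
(10, 16): 16² ≡ 9, rhs ≡ 4 → off.
(3, 8): 8² ≡ 7, rhs ≡ 7 → on.

2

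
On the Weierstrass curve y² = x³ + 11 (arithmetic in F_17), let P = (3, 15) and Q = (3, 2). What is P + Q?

The two points share x = 3 and their y-coordinates satisfy 15 + 2 ≡ 0 (mod 17), so they are inverses. Their sum is O.

O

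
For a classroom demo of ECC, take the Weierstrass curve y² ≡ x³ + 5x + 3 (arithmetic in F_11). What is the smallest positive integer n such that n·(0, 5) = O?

9

2P: tangent at (0, 5): λ = (3·0² + 5)/(2·5) ≡ 5/10. 10⁻¹ ≡ 10 (mod 11), so λ ≡ 5·10 ≡ 6.
  x = λ² - 0 - 0 = 36 - 0 ≡ 3; y = λ·(0 - 3) - 5 ≡ 10. → (3, 10)
3P: (3, 10) + (0, 5). λ = (5 - 10)/(0 - 3) ≡ 6/8 mod 11. 8⁻¹ ≡ 7 (mod 11), so λ ≡ 9.
  x = λ² - 3 - 0 = 81 - 3 ≡ 1; y = λ·(3 - 1) - 10 ≡ 8. → (1, 8)
4P: (1, 8) + (0, 5). λ = (5 - 8)/(0 - 1) ≡ 8/10 mod 11. 10⁻¹ ≡ 10 (mod 11) since 10·10 = 100 ≡ 1, so λ ≡ 3.
  x = λ² - 1 - 0 = 9 - 1 ≡ 8; y = λ·(1 - 8) - 8 ≡ 4. → (8, 4)
5P: (8, 4) + (0, 5). λ = (5 - 4)/(0 - 8) ≡ 1/3 mod 11. 3⁻¹ ≡ 4 (mod 11), so λ ≡ 4.
  x = λ² - 8 - 0 = 16 - 8 ≡ 8; y = λ·(8 - 8) - 4 ≡ 7. → (8, 7)
6P: (8, 7) + (0, 5). λ = (5 - 7)/(0 - 8) ≡ 9/3 mod 11. 3⁻¹ ≡ 4 (mod 11), so λ ≡ 3.
  x = λ² - 8 - 0 = 9 - 8 ≡ 1; y = λ·(8 - 1) - 7 ≡ 3. → (1, 3)
7P: (1, 3) + (0, 5). λ = (5 - 3)/(0 - 1) ≡ 2/10 mod 11. 10⁻¹ ≡ 10 (mod 11), so λ ≡ 9.
  x = λ² - 1 - 0 = 81 - 1 ≡ 3; y = λ·(1 - 3) - 3 ≡ 1. → (3, 1)
8P: (3, 1) + (0, 5). λ = (5 - 1)/(0 - 3) ≡ 4/8 mod 11. 8⁻¹ ≡ 7 (mod 11) since 8·7 = 56 ≡ 1, so λ ≡ 6.
  x = λ² - 3 - 0 = 36 - 3 ≡ 0; y = λ·(3 - 0) - 1 ≡ 6. → (0, 6)
9P: (0, 6) + (0, 5): same x and y₁ ≡ -y₂, so the sum is O.
9P = O, so the order is 9.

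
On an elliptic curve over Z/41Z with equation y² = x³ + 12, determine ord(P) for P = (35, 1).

2P: tangent at (35, 1): λ = (3·35² + 0)/(2·1) ≡ 26/2. 2⁻¹ ≡ 21 (mod 41), so λ ≡ 26·21 ≡ 13.
  x = λ² - 35 - 35 = 169 - 70 ≡ 17; y = λ·(35 - 17) - 1 ≡ 28. → (17, 28)
3P: (17, 28) + (35, 1). λ = (1 - 28)/(35 - 17) ≡ 14/18 mod 41. 18⁻¹ ≡ 16 (mod 41) since 18·16 = 288 ≡ 1, so λ ≡ 19.
  x = λ² - 17 - 35 = 361 - 52 ≡ 22; y = λ·(17 - 22) - 28 ≡ 0. → (22, 0)
4P: (22, 0) + (35, 1). λ = (1 - 0)/(35 - 22) ≡ 1/13 mod 41. 13⁻¹ ≡ 19 (mod 41), so λ ≡ 19.
  x = λ² - 22 - 35 = 361 - 57 ≡ 17; y = λ·(22 - 17) - 0 ≡ 13. → (17, 13)
5P: (17, 13) + (35, 1). λ = (1 - 13)/(35 - 17) ≡ 29/18 mod 41. 18⁻¹ ≡ 16 (mod 41), so λ ≡ 13.
  x = λ² - 17 - 35 = 169 - 52 ≡ 35; y = λ·(17 - 35) - 13 ≡ 40. → (35, 40)
6P: (35, 40) + (35, 1): same x and y₁ ≡ -y₂, so the sum is 𝒪.
6P = 𝒪, so the order is 6.

6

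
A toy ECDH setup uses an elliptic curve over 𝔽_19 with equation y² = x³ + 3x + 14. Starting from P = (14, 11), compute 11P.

Double-and-add on 11 = (1011)₂. Start with P = (14, 11) for the leading 1-bit.
double: tangent at (14, 11): λ = (3·14² + 3)/(2·11) ≡ 2/3. 3⁻¹ ≡ 13 (mod 19), so λ ≡ 2·13 ≡ 7.
  x = λ² - 14 - 14 = 49 - 28 ≡ 2; y = λ·(14 - 2) - 11 ≡ 16. → (2, 16)
double: tangent at (2, 16): λ = (3·2² + 3)/(2·16) ≡ 15/13. 13⁻¹ ≡ 3 (mod 19) since 13·3 = 39 ≡ 1, so λ ≡ 15·3 ≡ 7.
  x = λ² - 2 - 2 = 49 - 4 ≡ 7; y = λ·(2 - 7) - 16 ≡ 6. → (7, 6)
add P: (7, 6) + (14, 11). λ = (11 - 6)/(14 - 7) ≡ 5/7 mod 19. 7⁻¹ ≡ 11 (mod 19) since 7·11 = 77 ≡ 1, so λ ≡ 17.
  x = λ² - 7 - 14 = 289 - 21 ≡ 2; y = λ·(7 - 2) - 6 ≡ 3. → (2, 3)
double: tangent at (2, 3): λ = (3·2² + 3)/(2·3) ≡ 15/6. 6⁻¹ ≡ 16 (mod 19), so λ ≡ 15·16 ≡ 12.
  x = λ² - 2 - 2 = 144 - 4 ≡ 7; y = λ·(2 - 7) - 3 ≡ 13. → (7, 13)
add P: (7, 13) + (14, 11). λ = (11 - 13)/(14 - 7) ≡ 17/7 mod 19. 7⁻¹ ≡ 11 (mod 19), so λ ≡ 16.
  x = λ² - 7 - 14 = 256 - 21 ≡ 7; y = λ·(7 - 7) - 13 ≡ 6. → (7, 6)

(7, 6)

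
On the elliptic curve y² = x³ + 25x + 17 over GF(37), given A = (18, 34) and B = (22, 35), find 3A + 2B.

First 3A:
Repeated addition: build up to 3A.
2A: tangent at (18, 34): λ = (3·18² + 25)/(2·34) ≡ 35/31. 31⁻¹ ≡ 6 (mod 37), so λ ≡ 35·6 ≡ 25.
  x = λ² - 18 - 18 = 625 - 36 ≡ 34; y = λ·(18 - 34) - 34 ≡ 10. → (34, 10)
3A: (34, 10) + (18, 34). λ = (34 - 10)/(18 - 34) ≡ 24/21 mod 37. 21⁻¹ ≡ 30 (mod 37), so λ ≡ 17.
  x = λ² - 34 - 18 = 289 - 52 ≡ 15; y = λ·(34 - 15) - 10 ≡ 17. → (15, 17)
3A = (15, 17).
Next 2B:
Repeated addition: build up to 2B.
2B: tangent at (22, 35): λ = (3·22² + 25)/(2·35) ≡ 34/33. 33⁻¹ ≡ 9 (mod 37), so λ ≡ 34·9 ≡ 10.
  x = λ² - 22 - 22 = 100 - 44 ≡ 19; y = λ·(22 - 19) - 35 ≡ 32. → (19, 32)
2B = (19, 32).
Finally 3A + 2B:
(15, 17) + (19, 32). λ = (32 - 17)/(19 - 15) ≡ 15/4 mod 37. 4⁻¹ ≡ 28 (mod 37), so λ ≡ 13.
  x = λ² - 15 - 19 = 169 - 34 ≡ 24; y = λ·(15 - 24) - 17 ≡ 14. → (24, 14)

(24, 14)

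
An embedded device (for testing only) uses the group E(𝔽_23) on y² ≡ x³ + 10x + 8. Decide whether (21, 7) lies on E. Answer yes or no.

y² = 7² ≡ 3; x³ + 10x + 8 = 9479 ≡ 3 (mod 23). 3 = 3.

yes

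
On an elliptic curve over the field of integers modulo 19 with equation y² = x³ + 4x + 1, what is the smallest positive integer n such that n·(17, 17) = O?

2P: tangent at (17, 17): λ = (3·17² + 4)/(2·17) ≡ 16/15. 15⁻¹ ≡ 14 (mod 19) since 15·14 = 210 ≡ 1, so λ ≡ 16·14 ≡ 15.
  x = λ² - 17 - 17 = 225 - 34 ≡ 1; y = λ·(17 - 1) - 17 ≡ 14. → (1, 14)
3P: (1, 14) + (17, 17). λ = (17 - 14)/(17 - 1) ≡ 3/16 mod 19. 16⁻¹ ≡ 6 (mod 19), so λ ≡ 18.
  x = λ² - 1 - 17 = 324 - 18 ≡ 2; y = λ·(1 - 2) - 14 ≡ 6. → (2, 6)
4P: (2, 6) + (17, 17). λ = (17 - 6)/(17 - 2) ≡ 11/15 mod 19. 15⁻¹ ≡ 14 (mod 19), so λ ≡ 2.
  x = λ² - 2 - 17 = 4 - 19 ≡ 4; y = λ·(2 - 4) - 6 ≡ 9. → (4, 9)
5P: (4, 9) + (17, 17). λ = (17 - 9)/(17 - 4) ≡ 8/13 mod 19. 13⁻¹ ≡ 3 (mod 19) since 13·3 = 39 ≡ 1, so λ ≡ 5.
  x = λ² - 4 - 17 = 25 - 21 ≡ 4; y = λ·(4 - 4) - 9 ≡ 10. → (4, 10)
6P: (4, 10) + (17, 17). λ = (17 - 10)/(17 - 4) ≡ 7/13 mod 19. 13⁻¹ ≡ 3 (mod 19) since 13·3 = 39 ≡ 1, so λ ≡ 2.
  x = λ² - 4 - 17 = 4 - 21 ≡ 2; y = λ·(4 - 2) - 10 ≡ 13. → (2, 13)
7P: (2, 13) + (17, 17). λ = (17 - 13)/(17 - 2) ≡ 4/15 mod 19. 15⁻¹ ≡ 14 (mod 19), so λ ≡ 18.
  x = λ² - 2 - 17 = 324 - 19 ≡ 1; y = λ·(2 - 1) - 13 ≡ 5. → (1, 5)
8P: (1, 5) + (17, 17). λ = (17 - 5)/(17 - 1) ≡ 12/16 mod 19. 16⁻¹ ≡ 6 (mod 19), so λ ≡ 15.
  x = λ² - 1 - 17 = 225 - 18 ≡ 17; y = λ·(1 - 17) - 5 ≡ 2. → (17, 2)
9P: (17, 2) + (17, 17): same x and y₁ ≡ -y₂, so the sum is O.
9P = O, so the order is 9.

9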